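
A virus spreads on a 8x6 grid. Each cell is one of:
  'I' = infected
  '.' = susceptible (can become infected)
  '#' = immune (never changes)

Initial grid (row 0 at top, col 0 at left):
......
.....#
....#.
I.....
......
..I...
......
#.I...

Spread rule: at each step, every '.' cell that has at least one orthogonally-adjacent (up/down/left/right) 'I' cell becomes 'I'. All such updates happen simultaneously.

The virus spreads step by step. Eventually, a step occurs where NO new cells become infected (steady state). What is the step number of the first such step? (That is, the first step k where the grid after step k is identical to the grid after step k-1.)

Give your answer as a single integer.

Step 0 (initial): 3 infected
Step 1: +9 new -> 12 infected
Step 2: +10 new -> 22 infected
Step 3: +9 new -> 31 infected
Step 4: +6 new -> 37 infected
Step 5: +3 new -> 40 infected
Step 6: +3 new -> 43 infected
Step 7: +1 new -> 44 infected
Step 8: +1 new -> 45 infected
Step 9: +0 new -> 45 infected

Answer: 9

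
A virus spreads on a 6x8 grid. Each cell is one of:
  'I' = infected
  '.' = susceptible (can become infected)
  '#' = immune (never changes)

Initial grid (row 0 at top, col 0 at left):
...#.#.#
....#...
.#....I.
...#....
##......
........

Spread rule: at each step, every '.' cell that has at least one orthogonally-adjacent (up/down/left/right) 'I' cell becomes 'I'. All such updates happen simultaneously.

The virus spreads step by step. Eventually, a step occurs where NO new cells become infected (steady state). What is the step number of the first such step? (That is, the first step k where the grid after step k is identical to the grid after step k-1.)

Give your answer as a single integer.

Step 0 (initial): 1 infected
Step 1: +4 new -> 5 infected
Step 2: +7 new -> 12 infected
Step 3: +5 new -> 17 infected
Step 4: +5 new -> 22 infected
Step 5: +4 new -> 26 infected
Step 6: +5 new -> 31 infected
Step 7: +4 new -> 35 infected
Step 8: +3 new -> 38 infected
Step 9: +1 new -> 39 infected
Step 10: +0 new -> 39 infected

Answer: 10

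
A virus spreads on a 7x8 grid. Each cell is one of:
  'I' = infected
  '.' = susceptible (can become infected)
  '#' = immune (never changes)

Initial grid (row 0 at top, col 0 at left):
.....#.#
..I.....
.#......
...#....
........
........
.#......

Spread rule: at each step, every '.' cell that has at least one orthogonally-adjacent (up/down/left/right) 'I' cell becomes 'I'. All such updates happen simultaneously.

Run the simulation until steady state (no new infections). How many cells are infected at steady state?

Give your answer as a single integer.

Answer: 51

Derivation:
Step 0 (initial): 1 infected
Step 1: +4 new -> 5 infected
Step 2: +6 new -> 11 infected
Step 3: +7 new -> 18 infected
Step 4: +7 new -> 25 infected
Step 5: +9 new -> 34 infected
Step 6: +6 new -> 40 infected
Step 7: +5 new -> 45 infected
Step 8: +3 new -> 48 infected
Step 9: +2 new -> 50 infected
Step 10: +1 new -> 51 infected
Step 11: +0 new -> 51 infected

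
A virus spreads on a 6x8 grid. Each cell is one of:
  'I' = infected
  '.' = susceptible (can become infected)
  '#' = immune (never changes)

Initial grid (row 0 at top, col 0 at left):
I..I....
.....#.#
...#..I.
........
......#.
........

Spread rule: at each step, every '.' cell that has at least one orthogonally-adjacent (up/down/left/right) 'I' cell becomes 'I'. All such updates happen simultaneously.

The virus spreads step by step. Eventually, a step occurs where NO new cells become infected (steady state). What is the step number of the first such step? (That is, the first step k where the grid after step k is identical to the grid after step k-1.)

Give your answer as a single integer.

Answer: 7

Derivation:
Step 0 (initial): 3 infected
Step 1: +9 new -> 12 infected
Step 2: +9 new -> 21 infected
Step 3: +7 new -> 28 infected
Step 4: +7 new -> 35 infected
Step 5: +6 new -> 41 infected
Step 6: +3 new -> 44 infected
Step 7: +0 new -> 44 infected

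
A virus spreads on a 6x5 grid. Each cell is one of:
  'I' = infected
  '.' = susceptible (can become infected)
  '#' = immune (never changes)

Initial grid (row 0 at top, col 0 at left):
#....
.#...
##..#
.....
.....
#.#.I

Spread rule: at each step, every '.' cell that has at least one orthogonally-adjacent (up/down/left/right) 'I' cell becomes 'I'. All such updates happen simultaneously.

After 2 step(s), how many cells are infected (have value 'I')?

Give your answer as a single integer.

Step 0 (initial): 1 infected
Step 1: +2 new -> 3 infected
Step 2: +2 new -> 5 infected

Answer: 5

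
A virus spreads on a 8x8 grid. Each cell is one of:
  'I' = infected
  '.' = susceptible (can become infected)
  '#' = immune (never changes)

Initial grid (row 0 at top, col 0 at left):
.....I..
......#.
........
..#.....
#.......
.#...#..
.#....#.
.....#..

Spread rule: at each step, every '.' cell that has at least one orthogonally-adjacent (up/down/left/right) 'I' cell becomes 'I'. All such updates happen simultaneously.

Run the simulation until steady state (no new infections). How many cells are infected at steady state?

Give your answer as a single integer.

Step 0 (initial): 1 infected
Step 1: +3 new -> 4 infected
Step 2: +4 new -> 8 infected
Step 3: +6 new -> 14 infected
Step 4: +7 new -> 21 infected
Step 5: +7 new -> 28 infected
Step 6: +6 new -> 34 infected
Step 7: +6 new -> 40 infected
Step 8: +7 new -> 47 infected
Step 9: +3 new -> 50 infected
Step 10: +2 new -> 52 infected
Step 11: +1 new -> 53 infected
Step 12: +1 new -> 54 infected
Step 13: +1 new -> 55 infected
Step 14: +1 new -> 56 infected
Step 15: +0 new -> 56 infected

Answer: 56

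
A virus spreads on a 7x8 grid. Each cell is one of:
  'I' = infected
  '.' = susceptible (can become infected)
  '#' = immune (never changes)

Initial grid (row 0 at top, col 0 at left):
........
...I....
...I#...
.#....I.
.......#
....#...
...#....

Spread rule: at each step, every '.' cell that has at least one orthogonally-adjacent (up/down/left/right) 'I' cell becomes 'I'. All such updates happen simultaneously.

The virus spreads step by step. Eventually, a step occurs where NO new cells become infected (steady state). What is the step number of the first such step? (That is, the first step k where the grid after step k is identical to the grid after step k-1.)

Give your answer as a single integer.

Answer: 8

Derivation:
Step 0 (initial): 3 infected
Step 1: +9 new -> 12 infected
Step 2: +13 new -> 25 infected
Step 3: +12 new -> 37 infected
Step 4: +7 new -> 44 infected
Step 5: +4 new -> 48 infected
Step 6: +2 new -> 50 infected
Step 7: +1 new -> 51 infected
Step 8: +0 new -> 51 infected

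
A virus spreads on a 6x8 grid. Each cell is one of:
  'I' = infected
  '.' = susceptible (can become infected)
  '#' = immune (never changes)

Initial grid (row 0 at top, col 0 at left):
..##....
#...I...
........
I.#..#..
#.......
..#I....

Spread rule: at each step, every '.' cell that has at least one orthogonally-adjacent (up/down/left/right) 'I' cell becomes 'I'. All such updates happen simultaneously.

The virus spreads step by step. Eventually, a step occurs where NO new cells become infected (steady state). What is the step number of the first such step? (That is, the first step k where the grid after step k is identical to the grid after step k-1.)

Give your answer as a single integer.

Step 0 (initial): 3 infected
Step 1: +8 new -> 11 infected
Step 2: +12 new -> 23 infected
Step 3: +8 new -> 31 infected
Step 4: +7 new -> 38 infected
Step 5: +3 new -> 41 infected
Step 6: +0 new -> 41 infected

Answer: 6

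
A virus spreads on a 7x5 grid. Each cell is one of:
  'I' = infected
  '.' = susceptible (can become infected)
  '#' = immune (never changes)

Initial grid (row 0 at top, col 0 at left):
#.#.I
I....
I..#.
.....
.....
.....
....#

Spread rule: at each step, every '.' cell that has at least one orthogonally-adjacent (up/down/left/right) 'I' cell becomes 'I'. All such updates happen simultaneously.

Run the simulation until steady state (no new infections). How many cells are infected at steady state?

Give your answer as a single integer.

Step 0 (initial): 3 infected
Step 1: +5 new -> 8 infected
Step 2: +7 new -> 15 infected
Step 3: +4 new -> 19 infected
Step 4: +5 new -> 24 infected
Step 5: +4 new -> 28 infected
Step 6: +2 new -> 30 infected
Step 7: +1 new -> 31 infected
Step 8: +0 new -> 31 infected

Answer: 31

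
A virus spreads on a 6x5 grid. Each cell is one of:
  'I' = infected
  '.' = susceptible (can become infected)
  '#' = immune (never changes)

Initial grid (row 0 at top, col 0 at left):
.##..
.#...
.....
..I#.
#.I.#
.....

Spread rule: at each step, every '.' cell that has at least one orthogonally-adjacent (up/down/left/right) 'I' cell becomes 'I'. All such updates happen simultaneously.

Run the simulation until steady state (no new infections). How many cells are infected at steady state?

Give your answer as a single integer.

Answer: 24

Derivation:
Step 0 (initial): 2 infected
Step 1: +5 new -> 7 infected
Step 2: +6 new -> 13 infected
Step 3: +5 new -> 18 infected
Step 4: +4 new -> 22 infected
Step 5: +2 new -> 24 infected
Step 6: +0 new -> 24 infected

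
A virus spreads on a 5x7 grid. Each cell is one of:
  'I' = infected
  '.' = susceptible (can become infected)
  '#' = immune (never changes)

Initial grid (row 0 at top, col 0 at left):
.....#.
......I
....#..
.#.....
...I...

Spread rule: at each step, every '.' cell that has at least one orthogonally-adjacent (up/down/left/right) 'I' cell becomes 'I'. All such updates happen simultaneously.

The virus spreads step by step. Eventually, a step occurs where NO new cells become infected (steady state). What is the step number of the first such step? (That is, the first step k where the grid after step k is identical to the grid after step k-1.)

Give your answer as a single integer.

Step 0 (initial): 2 infected
Step 1: +6 new -> 8 infected
Step 2: +8 new -> 16 infected
Step 3: +6 new -> 22 infected
Step 4: +4 new -> 26 infected
Step 5: +3 new -> 29 infected
Step 6: +2 new -> 31 infected
Step 7: +1 new -> 32 infected
Step 8: +0 new -> 32 infected

Answer: 8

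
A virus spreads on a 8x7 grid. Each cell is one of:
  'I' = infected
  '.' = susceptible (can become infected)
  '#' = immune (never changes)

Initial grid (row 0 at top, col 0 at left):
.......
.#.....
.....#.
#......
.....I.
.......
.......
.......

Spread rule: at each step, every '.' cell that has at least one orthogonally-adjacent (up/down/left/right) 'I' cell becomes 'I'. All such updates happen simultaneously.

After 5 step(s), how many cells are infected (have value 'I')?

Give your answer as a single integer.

Step 0 (initial): 1 infected
Step 1: +4 new -> 5 infected
Step 2: +6 new -> 11 infected
Step 3: +8 new -> 19 infected
Step 4: +9 new -> 28 infected
Step 5: +10 new -> 38 infected

Answer: 38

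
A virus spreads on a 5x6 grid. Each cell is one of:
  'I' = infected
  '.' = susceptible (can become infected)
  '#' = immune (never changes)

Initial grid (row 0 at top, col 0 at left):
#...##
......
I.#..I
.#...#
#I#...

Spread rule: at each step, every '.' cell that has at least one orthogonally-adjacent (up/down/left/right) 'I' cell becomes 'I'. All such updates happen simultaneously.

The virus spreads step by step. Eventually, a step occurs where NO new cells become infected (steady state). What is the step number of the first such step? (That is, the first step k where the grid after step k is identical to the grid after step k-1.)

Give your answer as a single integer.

Answer: 5

Derivation:
Step 0 (initial): 3 infected
Step 1: +5 new -> 8 infected
Step 2: +4 new -> 12 infected
Step 3: +5 new -> 17 infected
Step 4: +5 new -> 22 infected
Step 5: +0 new -> 22 infected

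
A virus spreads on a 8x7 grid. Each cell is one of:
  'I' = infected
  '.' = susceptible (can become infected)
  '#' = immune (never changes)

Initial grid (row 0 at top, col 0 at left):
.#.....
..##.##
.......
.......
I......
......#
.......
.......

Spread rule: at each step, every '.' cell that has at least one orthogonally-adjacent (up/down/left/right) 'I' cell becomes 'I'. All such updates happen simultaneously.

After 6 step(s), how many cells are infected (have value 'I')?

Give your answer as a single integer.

Answer: 36

Derivation:
Step 0 (initial): 1 infected
Step 1: +3 new -> 4 infected
Step 2: +5 new -> 9 infected
Step 3: +7 new -> 16 infected
Step 4: +8 new -> 24 infected
Step 5: +6 new -> 30 infected
Step 6: +6 new -> 36 infected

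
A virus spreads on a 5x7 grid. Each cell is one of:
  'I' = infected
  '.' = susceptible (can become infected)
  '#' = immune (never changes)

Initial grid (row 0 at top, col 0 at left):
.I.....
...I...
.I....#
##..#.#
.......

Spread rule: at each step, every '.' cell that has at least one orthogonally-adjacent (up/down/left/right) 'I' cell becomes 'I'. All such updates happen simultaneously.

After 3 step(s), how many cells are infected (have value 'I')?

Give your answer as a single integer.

Step 0 (initial): 3 infected
Step 1: +9 new -> 12 infected
Step 2: +6 new -> 18 infected
Step 3: +5 new -> 23 infected

Answer: 23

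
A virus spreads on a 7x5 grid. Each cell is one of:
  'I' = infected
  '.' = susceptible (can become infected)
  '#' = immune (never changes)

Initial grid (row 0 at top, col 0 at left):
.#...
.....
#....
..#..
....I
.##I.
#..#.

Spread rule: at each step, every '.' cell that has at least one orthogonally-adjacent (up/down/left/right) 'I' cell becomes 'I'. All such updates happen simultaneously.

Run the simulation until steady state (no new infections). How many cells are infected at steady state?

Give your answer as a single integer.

Step 0 (initial): 2 infected
Step 1: +3 new -> 5 infected
Step 2: +4 new -> 9 infected
Step 3: +3 new -> 12 infected
Step 4: +5 new -> 17 infected
Step 5: +5 new -> 22 infected
Step 6: +2 new -> 24 infected
Step 7: +1 new -> 25 infected
Step 8: +1 new -> 26 infected
Step 9: +0 new -> 26 infected

Answer: 26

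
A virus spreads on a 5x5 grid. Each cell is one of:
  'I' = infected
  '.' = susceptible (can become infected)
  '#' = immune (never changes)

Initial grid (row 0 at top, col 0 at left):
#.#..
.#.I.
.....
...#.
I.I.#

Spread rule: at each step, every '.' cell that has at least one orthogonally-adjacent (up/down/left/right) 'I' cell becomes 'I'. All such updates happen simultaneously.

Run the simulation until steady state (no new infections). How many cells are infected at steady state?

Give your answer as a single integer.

Answer: 19

Derivation:
Step 0 (initial): 3 infected
Step 1: +8 new -> 11 infected
Step 2: +5 new -> 16 infected
Step 3: +3 new -> 19 infected
Step 4: +0 new -> 19 infected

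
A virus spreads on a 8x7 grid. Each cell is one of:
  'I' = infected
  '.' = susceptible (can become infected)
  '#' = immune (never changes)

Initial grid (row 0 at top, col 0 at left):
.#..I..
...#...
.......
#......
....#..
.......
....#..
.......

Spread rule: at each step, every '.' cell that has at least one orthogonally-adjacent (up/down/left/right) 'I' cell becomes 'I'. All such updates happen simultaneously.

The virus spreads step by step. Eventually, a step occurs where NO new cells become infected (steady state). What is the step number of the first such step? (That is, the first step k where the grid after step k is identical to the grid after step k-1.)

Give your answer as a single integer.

Step 0 (initial): 1 infected
Step 1: +3 new -> 4 infected
Step 2: +4 new -> 8 infected
Step 3: +5 new -> 13 infected
Step 4: +5 new -> 18 infected
Step 5: +6 new -> 24 infected
Step 6: +7 new -> 31 infected
Step 7: +6 new -> 37 infected
Step 8: +6 new -> 43 infected
Step 9: +5 new -> 48 infected
Step 10: +2 new -> 50 infected
Step 11: +1 new -> 51 infected
Step 12: +0 new -> 51 infected

Answer: 12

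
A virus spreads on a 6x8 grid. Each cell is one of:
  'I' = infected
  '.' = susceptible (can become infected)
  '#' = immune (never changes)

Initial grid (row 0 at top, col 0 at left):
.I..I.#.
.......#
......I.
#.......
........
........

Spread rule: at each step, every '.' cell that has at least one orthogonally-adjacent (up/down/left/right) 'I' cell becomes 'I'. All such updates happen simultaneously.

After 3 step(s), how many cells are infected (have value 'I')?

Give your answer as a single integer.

Answer: 30

Derivation:
Step 0 (initial): 3 infected
Step 1: +10 new -> 13 infected
Step 2: +9 new -> 22 infected
Step 3: +8 new -> 30 infected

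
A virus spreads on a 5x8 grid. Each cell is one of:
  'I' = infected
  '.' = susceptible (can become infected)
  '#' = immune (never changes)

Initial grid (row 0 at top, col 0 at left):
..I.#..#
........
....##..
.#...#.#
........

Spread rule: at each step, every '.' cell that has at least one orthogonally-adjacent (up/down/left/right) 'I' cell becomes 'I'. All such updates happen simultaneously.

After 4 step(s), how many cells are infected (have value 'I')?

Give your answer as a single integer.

Step 0 (initial): 1 infected
Step 1: +3 new -> 4 infected
Step 2: +4 new -> 8 infected
Step 3: +5 new -> 13 infected
Step 4: +4 new -> 17 infected

Answer: 17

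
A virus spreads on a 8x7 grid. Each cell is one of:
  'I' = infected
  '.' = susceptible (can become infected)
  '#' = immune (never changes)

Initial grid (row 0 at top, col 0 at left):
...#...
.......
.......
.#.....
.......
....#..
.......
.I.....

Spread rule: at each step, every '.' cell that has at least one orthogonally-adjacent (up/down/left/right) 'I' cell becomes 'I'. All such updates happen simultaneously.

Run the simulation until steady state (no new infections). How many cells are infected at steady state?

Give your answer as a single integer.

Answer: 53

Derivation:
Step 0 (initial): 1 infected
Step 1: +3 new -> 4 infected
Step 2: +4 new -> 8 infected
Step 3: +5 new -> 13 infected
Step 4: +5 new -> 18 infected
Step 5: +5 new -> 23 infected
Step 6: +6 new -> 29 infected
Step 7: +7 new -> 36 infected
Step 8: +7 new -> 43 infected
Step 9: +4 new -> 47 infected
Step 10: +3 new -> 50 infected
Step 11: +2 new -> 52 infected
Step 12: +1 new -> 53 infected
Step 13: +0 new -> 53 infected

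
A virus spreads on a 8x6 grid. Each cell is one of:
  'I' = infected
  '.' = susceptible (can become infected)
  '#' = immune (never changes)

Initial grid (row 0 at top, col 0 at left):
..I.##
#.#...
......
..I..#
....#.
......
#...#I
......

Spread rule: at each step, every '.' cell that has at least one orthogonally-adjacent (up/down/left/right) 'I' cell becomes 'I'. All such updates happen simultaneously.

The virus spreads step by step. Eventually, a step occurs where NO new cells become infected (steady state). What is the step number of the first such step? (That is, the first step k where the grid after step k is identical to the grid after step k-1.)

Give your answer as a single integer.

Step 0 (initial): 3 infected
Step 1: +8 new -> 11 infected
Step 2: +13 new -> 24 infected
Step 3: +8 new -> 32 infected
Step 4: +6 new -> 38 infected
Step 5: +1 new -> 39 infected
Step 6: +1 new -> 40 infected
Step 7: +0 new -> 40 infected

Answer: 7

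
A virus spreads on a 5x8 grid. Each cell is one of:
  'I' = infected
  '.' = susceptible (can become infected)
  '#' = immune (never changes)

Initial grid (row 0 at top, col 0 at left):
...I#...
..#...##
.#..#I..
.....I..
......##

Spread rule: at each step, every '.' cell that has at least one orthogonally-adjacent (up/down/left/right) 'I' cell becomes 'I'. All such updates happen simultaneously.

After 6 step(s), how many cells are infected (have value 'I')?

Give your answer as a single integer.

Answer: 32

Derivation:
Step 0 (initial): 3 infected
Step 1: +7 new -> 10 infected
Step 2: +8 new -> 18 infected
Step 3: +6 new -> 24 infected
Step 4: +4 new -> 28 infected
Step 5: +3 new -> 31 infected
Step 6: +1 new -> 32 infected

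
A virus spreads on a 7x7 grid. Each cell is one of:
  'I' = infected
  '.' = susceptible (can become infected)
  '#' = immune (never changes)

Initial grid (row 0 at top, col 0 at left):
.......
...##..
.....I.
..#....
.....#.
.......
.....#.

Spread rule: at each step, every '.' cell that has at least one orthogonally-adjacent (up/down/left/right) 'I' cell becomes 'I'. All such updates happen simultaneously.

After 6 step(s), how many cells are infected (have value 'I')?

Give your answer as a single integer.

Step 0 (initial): 1 infected
Step 1: +4 new -> 5 infected
Step 2: +5 new -> 10 infected
Step 3: +6 new -> 16 infected
Step 4: +6 new -> 22 infected
Step 5: +9 new -> 31 infected
Step 6: +6 new -> 37 infected

Answer: 37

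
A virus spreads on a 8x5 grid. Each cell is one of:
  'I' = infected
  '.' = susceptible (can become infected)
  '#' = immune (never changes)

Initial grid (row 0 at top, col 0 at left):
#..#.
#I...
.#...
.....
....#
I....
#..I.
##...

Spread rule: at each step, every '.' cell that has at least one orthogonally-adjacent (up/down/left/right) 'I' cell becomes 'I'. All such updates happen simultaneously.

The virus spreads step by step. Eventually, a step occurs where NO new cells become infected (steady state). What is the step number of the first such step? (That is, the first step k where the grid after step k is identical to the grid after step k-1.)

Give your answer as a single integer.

Answer: 5

Derivation:
Step 0 (initial): 3 infected
Step 1: +8 new -> 11 infected
Step 2: +11 new -> 22 infected
Step 3: +7 new -> 29 infected
Step 4: +3 new -> 32 infected
Step 5: +0 new -> 32 infected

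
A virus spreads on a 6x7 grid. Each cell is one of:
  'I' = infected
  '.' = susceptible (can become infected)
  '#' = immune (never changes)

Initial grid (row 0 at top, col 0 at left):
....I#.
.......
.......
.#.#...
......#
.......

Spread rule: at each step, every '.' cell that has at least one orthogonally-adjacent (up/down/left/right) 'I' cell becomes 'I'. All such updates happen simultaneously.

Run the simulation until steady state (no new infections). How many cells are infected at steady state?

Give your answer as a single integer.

Answer: 38

Derivation:
Step 0 (initial): 1 infected
Step 1: +2 new -> 3 infected
Step 2: +4 new -> 7 infected
Step 3: +6 new -> 13 infected
Step 4: +7 new -> 20 infected
Step 5: +7 new -> 27 infected
Step 6: +4 new -> 31 infected
Step 7: +4 new -> 35 infected
Step 8: +2 new -> 37 infected
Step 9: +1 new -> 38 infected
Step 10: +0 new -> 38 infected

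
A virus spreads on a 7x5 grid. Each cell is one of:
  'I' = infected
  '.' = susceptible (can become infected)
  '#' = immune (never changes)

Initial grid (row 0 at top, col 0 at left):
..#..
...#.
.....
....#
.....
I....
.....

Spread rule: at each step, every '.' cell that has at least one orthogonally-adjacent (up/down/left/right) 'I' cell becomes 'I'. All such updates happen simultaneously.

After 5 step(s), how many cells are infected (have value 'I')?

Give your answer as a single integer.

Step 0 (initial): 1 infected
Step 1: +3 new -> 4 infected
Step 2: +4 new -> 8 infected
Step 3: +5 new -> 13 infected
Step 4: +6 new -> 19 infected
Step 5: +6 new -> 25 infected

Answer: 25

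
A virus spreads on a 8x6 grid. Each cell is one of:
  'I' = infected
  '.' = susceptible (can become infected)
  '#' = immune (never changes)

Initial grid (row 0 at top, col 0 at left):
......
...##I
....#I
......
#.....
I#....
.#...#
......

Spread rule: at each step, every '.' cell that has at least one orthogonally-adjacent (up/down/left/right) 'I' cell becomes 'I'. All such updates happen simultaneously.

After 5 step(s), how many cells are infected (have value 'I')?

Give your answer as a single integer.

Answer: 30

Derivation:
Step 0 (initial): 3 infected
Step 1: +3 new -> 6 infected
Step 2: +4 new -> 10 infected
Step 3: +5 new -> 15 infected
Step 4: +6 new -> 21 infected
Step 5: +9 new -> 30 infected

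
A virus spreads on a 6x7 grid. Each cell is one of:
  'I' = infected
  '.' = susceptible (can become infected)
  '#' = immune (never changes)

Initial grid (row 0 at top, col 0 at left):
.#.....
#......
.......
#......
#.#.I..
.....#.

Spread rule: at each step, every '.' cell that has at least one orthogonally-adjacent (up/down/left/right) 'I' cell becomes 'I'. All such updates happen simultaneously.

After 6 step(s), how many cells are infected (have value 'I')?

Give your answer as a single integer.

Answer: 35

Derivation:
Step 0 (initial): 1 infected
Step 1: +4 new -> 5 infected
Step 2: +5 new -> 10 infected
Step 3: +7 new -> 17 infected
Step 4: +7 new -> 24 infected
Step 5: +7 new -> 31 infected
Step 6: +4 new -> 35 infected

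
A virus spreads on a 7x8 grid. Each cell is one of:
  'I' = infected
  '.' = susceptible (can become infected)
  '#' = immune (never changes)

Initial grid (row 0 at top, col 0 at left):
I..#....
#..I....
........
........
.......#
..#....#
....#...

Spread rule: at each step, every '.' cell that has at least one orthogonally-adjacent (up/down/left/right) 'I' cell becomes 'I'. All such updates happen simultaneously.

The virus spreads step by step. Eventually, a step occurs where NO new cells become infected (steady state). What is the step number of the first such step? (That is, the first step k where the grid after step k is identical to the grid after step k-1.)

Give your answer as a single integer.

Step 0 (initial): 2 infected
Step 1: +4 new -> 6 infected
Step 2: +7 new -> 13 infected
Step 3: +7 new -> 20 infected
Step 4: +9 new -> 29 infected
Step 5: +8 new -> 37 infected
Step 6: +6 new -> 43 infected
Step 7: +4 new -> 47 infected
Step 8: +2 new -> 49 infected
Step 9: +1 new -> 50 infected
Step 10: +0 new -> 50 infected

Answer: 10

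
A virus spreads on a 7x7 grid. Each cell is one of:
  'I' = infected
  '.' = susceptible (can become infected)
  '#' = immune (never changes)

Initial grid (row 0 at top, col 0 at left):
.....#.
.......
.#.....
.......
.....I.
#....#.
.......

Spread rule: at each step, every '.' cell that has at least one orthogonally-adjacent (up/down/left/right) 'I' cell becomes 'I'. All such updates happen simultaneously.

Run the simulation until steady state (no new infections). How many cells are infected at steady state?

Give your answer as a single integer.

Step 0 (initial): 1 infected
Step 1: +3 new -> 4 infected
Step 2: +6 new -> 10 infected
Step 3: +8 new -> 18 infected
Step 4: +8 new -> 26 infected
Step 5: +8 new -> 34 infected
Step 6: +4 new -> 38 infected
Step 7: +4 new -> 42 infected
Step 8: +2 new -> 44 infected
Step 9: +1 new -> 45 infected
Step 10: +0 new -> 45 infected

Answer: 45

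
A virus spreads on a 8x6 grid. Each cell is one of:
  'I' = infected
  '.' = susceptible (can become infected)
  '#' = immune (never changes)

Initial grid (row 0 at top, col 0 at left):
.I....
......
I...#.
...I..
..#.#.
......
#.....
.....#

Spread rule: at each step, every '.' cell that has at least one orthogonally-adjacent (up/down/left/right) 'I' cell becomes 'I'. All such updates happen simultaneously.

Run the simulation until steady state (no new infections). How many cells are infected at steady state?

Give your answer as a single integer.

Answer: 43

Derivation:
Step 0 (initial): 3 infected
Step 1: +10 new -> 13 infected
Step 2: +8 new -> 21 infected
Step 3: +9 new -> 30 infected
Step 4: +7 new -> 37 infected
Step 5: +4 new -> 41 infected
Step 6: +1 new -> 42 infected
Step 7: +1 new -> 43 infected
Step 8: +0 new -> 43 infected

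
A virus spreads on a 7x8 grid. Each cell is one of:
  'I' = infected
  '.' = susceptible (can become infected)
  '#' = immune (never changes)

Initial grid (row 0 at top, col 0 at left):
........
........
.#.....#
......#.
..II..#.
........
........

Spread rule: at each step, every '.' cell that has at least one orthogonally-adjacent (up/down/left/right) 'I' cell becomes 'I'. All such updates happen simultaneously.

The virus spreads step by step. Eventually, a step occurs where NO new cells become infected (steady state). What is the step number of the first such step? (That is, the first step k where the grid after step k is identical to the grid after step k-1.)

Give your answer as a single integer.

Step 0 (initial): 2 infected
Step 1: +6 new -> 8 infected
Step 2: +10 new -> 18 infected
Step 3: +9 new -> 27 infected
Step 4: +9 new -> 36 infected
Step 5: +7 new -> 43 infected
Step 6: +5 new -> 48 infected
Step 7: +3 new -> 51 infected
Step 8: +1 new -> 52 infected
Step 9: +0 new -> 52 infected

Answer: 9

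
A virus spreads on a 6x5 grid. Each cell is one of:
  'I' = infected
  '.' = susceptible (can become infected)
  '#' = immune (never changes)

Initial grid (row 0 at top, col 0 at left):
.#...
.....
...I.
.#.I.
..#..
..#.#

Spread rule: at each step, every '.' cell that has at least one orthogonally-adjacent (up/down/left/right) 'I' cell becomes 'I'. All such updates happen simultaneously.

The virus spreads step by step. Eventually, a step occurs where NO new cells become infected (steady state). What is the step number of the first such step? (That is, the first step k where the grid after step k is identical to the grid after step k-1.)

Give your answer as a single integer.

Step 0 (initial): 2 infected
Step 1: +6 new -> 8 infected
Step 2: +6 new -> 14 infected
Step 3: +4 new -> 18 infected
Step 4: +2 new -> 20 infected
Step 5: +2 new -> 22 infected
Step 6: +2 new -> 24 infected
Step 7: +1 new -> 25 infected
Step 8: +0 new -> 25 infected

Answer: 8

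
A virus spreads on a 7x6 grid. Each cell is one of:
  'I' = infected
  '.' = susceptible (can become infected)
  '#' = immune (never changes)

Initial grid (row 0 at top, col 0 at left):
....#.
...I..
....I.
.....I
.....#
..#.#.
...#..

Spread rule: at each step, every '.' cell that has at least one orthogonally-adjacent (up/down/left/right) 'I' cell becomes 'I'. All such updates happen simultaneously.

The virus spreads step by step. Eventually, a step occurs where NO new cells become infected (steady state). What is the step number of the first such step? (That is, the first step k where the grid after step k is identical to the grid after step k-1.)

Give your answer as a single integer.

Answer: 9

Derivation:
Step 0 (initial): 3 infected
Step 1: +6 new -> 9 infected
Step 2: +6 new -> 15 infected
Step 3: +6 new -> 21 infected
Step 4: +5 new -> 26 infected
Step 5: +2 new -> 28 infected
Step 6: +2 new -> 30 infected
Step 7: +2 new -> 32 infected
Step 8: +2 new -> 34 infected
Step 9: +0 new -> 34 infected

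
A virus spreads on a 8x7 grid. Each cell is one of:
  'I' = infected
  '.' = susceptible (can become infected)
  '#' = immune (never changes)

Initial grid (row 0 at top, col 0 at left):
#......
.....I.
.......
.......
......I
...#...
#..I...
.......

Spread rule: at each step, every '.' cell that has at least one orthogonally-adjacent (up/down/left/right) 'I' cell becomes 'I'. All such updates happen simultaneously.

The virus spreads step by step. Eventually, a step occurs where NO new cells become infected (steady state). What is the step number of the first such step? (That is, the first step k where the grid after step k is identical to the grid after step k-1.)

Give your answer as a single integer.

Answer: 7

Derivation:
Step 0 (initial): 3 infected
Step 1: +10 new -> 13 infected
Step 2: +15 new -> 28 infected
Step 3: +10 new -> 38 infected
Step 4: +8 new -> 46 infected
Step 5: +5 new -> 51 infected
Step 6: +2 new -> 53 infected
Step 7: +0 new -> 53 infected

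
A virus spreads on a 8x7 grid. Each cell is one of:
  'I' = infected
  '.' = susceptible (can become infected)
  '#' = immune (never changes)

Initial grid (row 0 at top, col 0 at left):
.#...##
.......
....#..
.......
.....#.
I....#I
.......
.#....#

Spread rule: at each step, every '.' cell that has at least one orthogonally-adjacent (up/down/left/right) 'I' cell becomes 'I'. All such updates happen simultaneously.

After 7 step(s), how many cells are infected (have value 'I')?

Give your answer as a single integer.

Step 0 (initial): 2 infected
Step 1: +5 new -> 7 infected
Step 2: +7 new -> 14 infected
Step 3: +9 new -> 23 infected
Step 4: +11 new -> 34 infected
Step 5: +7 new -> 41 infected
Step 6: +3 new -> 44 infected
Step 7: +3 new -> 47 infected

Answer: 47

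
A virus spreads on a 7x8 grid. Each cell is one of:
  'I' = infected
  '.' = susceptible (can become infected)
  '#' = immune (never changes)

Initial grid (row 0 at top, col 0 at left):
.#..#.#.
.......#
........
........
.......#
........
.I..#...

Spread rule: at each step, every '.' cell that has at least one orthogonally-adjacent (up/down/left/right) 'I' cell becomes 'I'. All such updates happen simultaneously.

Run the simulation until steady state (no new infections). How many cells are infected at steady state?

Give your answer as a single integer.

Answer: 49

Derivation:
Step 0 (initial): 1 infected
Step 1: +3 new -> 4 infected
Step 2: +4 new -> 8 infected
Step 3: +4 new -> 12 infected
Step 4: +5 new -> 17 infected
Step 5: +6 new -> 23 infected
Step 6: +7 new -> 30 infected
Step 7: +8 new -> 38 infected
Step 8: +5 new -> 43 infected
Step 9: +3 new -> 46 infected
Step 10: +3 new -> 49 infected
Step 11: +0 new -> 49 infected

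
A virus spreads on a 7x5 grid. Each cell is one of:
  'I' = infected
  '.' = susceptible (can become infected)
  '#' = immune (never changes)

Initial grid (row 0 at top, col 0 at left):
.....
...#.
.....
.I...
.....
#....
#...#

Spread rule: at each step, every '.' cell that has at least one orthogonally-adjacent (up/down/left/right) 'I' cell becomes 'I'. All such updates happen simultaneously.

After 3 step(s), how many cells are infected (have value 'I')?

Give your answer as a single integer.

Step 0 (initial): 1 infected
Step 1: +4 new -> 5 infected
Step 2: +7 new -> 12 infected
Step 3: +8 new -> 20 infected

Answer: 20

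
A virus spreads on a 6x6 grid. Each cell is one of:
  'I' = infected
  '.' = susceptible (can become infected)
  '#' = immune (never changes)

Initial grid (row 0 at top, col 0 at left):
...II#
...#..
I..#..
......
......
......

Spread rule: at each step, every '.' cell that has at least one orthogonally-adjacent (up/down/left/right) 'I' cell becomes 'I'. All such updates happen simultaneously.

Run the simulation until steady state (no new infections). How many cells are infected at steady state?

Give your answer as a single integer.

Answer: 33

Derivation:
Step 0 (initial): 3 infected
Step 1: +5 new -> 8 infected
Step 2: +9 new -> 17 infected
Step 3: +5 new -> 22 infected
Step 4: +5 new -> 27 infected
Step 5: +4 new -> 31 infected
Step 6: +2 new -> 33 infected
Step 7: +0 new -> 33 infected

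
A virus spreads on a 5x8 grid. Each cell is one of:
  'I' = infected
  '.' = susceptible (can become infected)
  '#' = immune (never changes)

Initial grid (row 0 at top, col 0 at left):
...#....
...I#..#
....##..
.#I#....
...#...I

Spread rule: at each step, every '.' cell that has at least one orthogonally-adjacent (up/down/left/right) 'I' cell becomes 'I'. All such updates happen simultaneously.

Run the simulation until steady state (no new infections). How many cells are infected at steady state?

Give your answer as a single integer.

Step 0 (initial): 3 infected
Step 1: +6 new -> 9 infected
Step 2: +7 new -> 16 infected
Step 3: +7 new -> 23 infected
Step 4: +4 new -> 27 infected
Step 5: +2 new -> 29 infected
Step 6: +2 new -> 31 infected
Step 7: +1 new -> 32 infected
Step 8: +0 new -> 32 infected

Answer: 32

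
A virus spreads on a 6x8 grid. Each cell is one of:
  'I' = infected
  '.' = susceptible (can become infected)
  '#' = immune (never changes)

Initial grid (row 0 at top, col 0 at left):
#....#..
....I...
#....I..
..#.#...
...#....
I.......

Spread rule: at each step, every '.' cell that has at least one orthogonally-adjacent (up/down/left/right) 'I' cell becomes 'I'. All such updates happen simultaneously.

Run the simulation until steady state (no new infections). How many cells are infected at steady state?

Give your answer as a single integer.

Step 0 (initial): 3 infected
Step 1: +8 new -> 11 infected
Step 2: +10 new -> 21 infected
Step 3: +13 new -> 34 infected
Step 4: +7 new -> 41 infected
Step 5: +1 new -> 42 infected
Step 6: +0 new -> 42 infected

Answer: 42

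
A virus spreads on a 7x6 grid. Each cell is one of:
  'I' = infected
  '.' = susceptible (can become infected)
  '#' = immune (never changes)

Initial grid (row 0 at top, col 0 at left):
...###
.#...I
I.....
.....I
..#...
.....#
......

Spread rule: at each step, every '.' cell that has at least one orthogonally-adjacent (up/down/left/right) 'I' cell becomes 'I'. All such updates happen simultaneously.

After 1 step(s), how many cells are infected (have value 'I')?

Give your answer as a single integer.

Step 0 (initial): 3 infected
Step 1: +7 new -> 10 infected

Answer: 10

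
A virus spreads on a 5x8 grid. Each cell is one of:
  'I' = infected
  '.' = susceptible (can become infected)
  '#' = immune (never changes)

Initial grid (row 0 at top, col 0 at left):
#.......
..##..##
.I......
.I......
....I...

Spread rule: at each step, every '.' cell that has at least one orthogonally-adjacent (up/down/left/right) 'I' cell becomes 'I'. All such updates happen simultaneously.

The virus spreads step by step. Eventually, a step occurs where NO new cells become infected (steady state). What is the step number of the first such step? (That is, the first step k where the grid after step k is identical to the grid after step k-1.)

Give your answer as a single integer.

Step 0 (initial): 3 infected
Step 1: +9 new -> 12 infected
Step 2: +9 new -> 21 infected
Step 3: +5 new -> 26 infected
Step 4: +5 new -> 31 infected
Step 5: +2 new -> 33 infected
Step 6: +1 new -> 34 infected
Step 7: +1 new -> 35 infected
Step 8: +0 new -> 35 infected

Answer: 8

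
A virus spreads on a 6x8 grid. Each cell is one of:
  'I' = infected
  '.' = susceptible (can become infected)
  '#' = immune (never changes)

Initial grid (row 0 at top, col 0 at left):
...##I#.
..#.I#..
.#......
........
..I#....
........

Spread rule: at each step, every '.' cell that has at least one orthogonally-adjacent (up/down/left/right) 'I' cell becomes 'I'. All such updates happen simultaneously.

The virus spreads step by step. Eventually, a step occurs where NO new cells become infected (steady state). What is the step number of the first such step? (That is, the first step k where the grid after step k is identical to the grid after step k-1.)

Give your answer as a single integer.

Answer: 9

Derivation:
Step 0 (initial): 3 infected
Step 1: +5 new -> 8 infected
Step 2: +9 new -> 17 infected
Step 3: +6 new -> 23 infected
Step 4: +6 new -> 29 infected
Step 5: +5 new -> 34 infected
Step 6: +5 new -> 39 infected
Step 7: +1 new -> 40 infected
Step 8: +1 new -> 41 infected
Step 9: +0 new -> 41 infected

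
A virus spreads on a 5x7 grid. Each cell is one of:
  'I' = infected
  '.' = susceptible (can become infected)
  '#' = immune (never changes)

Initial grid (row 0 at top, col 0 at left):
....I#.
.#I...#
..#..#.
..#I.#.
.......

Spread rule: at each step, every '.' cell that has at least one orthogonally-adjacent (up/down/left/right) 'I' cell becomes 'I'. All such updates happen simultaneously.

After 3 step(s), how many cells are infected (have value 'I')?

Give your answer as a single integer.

Step 0 (initial): 3 infected
Step 1: +7 new -> 10 infected
Step 2: +5 new -> 15 infected
Step 3: +3 new -> 18 infected

Answer: 18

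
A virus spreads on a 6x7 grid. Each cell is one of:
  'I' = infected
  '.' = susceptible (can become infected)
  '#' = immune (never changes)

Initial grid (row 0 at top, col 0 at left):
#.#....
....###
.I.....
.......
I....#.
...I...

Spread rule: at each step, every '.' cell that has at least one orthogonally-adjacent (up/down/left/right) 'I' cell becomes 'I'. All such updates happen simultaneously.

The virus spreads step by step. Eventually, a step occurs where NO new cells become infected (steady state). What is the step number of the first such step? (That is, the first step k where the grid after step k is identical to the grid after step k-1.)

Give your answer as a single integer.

Answer: 8

Derivation:
Step 0 (initial): 3 infected
Step 1: +10 new -> 13 infected
Step 2: +10 new -> 23 infected
Step 3: +4 new -> 27 infected
Step 4: +4 new -> 31 infected
Step 5: +3 new -> 34 infected
Step 6: +1 new -> 35 infected
Step 7: +1 new -> 36 infected
Step 8: +0 new -> 36 infected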